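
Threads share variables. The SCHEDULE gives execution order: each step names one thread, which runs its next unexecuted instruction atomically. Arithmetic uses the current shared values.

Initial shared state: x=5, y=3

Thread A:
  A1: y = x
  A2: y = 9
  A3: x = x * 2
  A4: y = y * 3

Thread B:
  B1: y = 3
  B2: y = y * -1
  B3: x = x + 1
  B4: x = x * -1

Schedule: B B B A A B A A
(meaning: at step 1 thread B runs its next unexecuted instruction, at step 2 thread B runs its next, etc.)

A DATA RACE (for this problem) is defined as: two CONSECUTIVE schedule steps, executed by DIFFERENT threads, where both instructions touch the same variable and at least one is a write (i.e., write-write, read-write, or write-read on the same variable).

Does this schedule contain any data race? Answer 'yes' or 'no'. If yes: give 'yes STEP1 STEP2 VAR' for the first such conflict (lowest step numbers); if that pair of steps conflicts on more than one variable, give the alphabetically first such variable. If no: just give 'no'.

Steps 1,2: same thread (B). No race.
Steps 2,3: same thread (B). No race.
Steps 3,4: B(x = x + 1) vs A(y = x). RACE on x (W-R).
Steps 4,5: same thread (A). No race.
Steps 5,6: A(r=-,w=y) vs B(r=x,w=x). No conflict.
Steps 6,7: B(x = x * -1) vs A(x = x * 2). RACE on x (W-W).
Steps 7,8: same thread (A). No race.
First conflict at steps 3,4.

Answer: yes 3 4 x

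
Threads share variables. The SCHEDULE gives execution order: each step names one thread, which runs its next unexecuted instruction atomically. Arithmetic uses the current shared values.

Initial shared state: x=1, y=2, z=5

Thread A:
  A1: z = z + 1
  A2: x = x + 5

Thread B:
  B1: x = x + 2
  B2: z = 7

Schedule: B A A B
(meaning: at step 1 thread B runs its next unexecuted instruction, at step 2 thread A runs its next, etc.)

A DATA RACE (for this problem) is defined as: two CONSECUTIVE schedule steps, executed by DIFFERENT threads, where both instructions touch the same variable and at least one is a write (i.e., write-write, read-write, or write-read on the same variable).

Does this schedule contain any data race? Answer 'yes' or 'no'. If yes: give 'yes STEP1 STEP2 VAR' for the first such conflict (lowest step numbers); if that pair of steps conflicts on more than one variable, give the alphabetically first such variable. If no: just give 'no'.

Steps 1,2: B(r=x,w=x) vs A(r=z,w=z). No conflict.
Steps 2,3: same thread (A). No race.
Steps 3,4: A(r=x,w=x) vs B(r=-,w=z). No conflict.

Answer: no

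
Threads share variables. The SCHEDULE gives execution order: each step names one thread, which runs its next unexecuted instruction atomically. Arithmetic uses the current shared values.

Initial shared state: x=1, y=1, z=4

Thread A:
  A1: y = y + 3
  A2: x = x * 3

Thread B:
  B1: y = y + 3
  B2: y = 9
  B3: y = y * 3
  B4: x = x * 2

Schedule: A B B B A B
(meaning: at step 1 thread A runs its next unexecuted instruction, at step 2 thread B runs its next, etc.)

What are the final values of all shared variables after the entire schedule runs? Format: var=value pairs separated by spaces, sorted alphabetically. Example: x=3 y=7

Step 1: thread A executes A1 (y = y + 3). Shared: x=1 y=4 z=4. PCs: A@1 B@0
Step 2: thread B executes B1 (y = y + 3). Shared: x=1 y=7 z=4. PCs: A@1 B@1
Step 3: thread B executes B2 (y = 9). Shared: x=1 y=9 z=4. PCs: A@1 B@2
Step 4: thread B executes B3 (y = y * 3). Shared: x=1 y=27 z=4. PCs: A@1 B@3
Step 5: thread A executes A2 (x = x * 3). Shared: x=3 y=27 z=4. PCs: A@2 B@3
Step 6: thread B executes B4 (x = x * 2). Shared: x=6 y=27 z=4. PCs: A@2 B@4

Answer: x=6 y=27 z=4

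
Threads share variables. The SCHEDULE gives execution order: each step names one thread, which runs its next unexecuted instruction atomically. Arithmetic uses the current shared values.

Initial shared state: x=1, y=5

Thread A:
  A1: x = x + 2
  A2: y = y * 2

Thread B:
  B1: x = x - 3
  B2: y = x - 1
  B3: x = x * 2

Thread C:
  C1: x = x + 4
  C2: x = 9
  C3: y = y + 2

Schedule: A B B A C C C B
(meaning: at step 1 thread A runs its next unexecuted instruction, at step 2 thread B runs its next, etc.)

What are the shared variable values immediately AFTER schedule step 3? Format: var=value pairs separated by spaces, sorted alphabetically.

Step 1: thread A executes A1 (x = x + 2). Shared: x=3 y=5. PCs: A@1 B@0 C@0
Step 2: thread B executes B1 (x = x - 3). Shared: x=0 y=5. PCs: A@1 B@1 C@0
Step 3: thread B executes B2 (y = x - 1). Shared: x=0 y=-1. PCs: A@1 B@2 C@0

Answer: x=0 y=-1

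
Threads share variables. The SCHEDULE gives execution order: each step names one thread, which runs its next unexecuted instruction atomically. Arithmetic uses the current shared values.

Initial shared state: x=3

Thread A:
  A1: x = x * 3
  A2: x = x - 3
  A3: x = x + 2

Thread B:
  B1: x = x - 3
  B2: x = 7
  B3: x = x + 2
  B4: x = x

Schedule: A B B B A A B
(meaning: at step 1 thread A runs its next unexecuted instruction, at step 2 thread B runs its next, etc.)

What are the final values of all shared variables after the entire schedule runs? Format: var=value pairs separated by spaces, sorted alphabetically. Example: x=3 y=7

Step 1: thread A executes A1 (x = x * 3). Shared: x=9. PCs: A@1 B@0
Step 2: thread B executes B1 (x = x - 3). Shared: x=6. PCs: A@1 B@1
Step 3: thread B executes B2 (x = 7). Shared: x=7. PCs: A@1 B@2
Step 4: thread B executes B3 (x = x + 2). Shared: x=9. PCs: A@1 B@3
Step 5: thread A executes A2 (x = x - 3). Shared: x=6. PCs: A@2 B@3
Step 6: thread A executes A3 (x = x + 2). Shared: x=8. PCs: A@3 B@3
Step 7: thread B executes B4 (x = x). Shared: x=8. PCs: A@3 B@4

Answer: x=8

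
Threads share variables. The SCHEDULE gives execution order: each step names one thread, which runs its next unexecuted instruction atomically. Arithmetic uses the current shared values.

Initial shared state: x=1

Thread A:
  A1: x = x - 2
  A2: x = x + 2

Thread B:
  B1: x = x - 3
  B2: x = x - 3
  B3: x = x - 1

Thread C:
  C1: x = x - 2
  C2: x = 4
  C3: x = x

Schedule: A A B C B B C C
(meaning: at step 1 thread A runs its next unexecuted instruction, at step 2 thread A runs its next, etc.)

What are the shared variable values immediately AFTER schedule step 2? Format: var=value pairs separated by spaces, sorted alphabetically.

Answer: x=1

Derivation:
Step 1: thread A executes A1 (x = x - 2). Shared: x=-1. PCs: A@1 B@0 C@0
Step 2: thread A executes A2 (x = x + 2). Shared: x=1. PCs: A@2 B@0 C@0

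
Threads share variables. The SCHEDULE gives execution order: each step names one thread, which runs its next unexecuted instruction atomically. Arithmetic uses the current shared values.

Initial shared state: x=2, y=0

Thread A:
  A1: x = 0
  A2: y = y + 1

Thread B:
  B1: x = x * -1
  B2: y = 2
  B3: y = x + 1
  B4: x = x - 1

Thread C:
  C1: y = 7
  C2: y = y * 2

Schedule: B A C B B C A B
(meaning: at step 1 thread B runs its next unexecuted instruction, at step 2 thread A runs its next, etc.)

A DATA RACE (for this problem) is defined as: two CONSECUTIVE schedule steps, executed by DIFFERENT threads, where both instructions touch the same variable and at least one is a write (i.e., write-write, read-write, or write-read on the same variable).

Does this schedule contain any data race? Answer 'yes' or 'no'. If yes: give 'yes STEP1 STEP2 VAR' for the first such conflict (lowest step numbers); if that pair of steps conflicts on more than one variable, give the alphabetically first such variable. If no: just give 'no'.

Steps 1,2: B(x = x * -1) vs A(x = 0). RACE on x (W-W).
Steps 2,3: A(r=-,w=x) vs C(r=-,w=y). No conflict.
Steps 3,4: C(y = 7) vs B(y = 2). RACE on y (W-W).
Steps 4,5: same thread (B). No race.
Steps 5,6: B(y = x + 1) vs C(y = y * 2). RACE on y (W-W).
Steps 6,7: C(y = y * 2) vs A(y = y + 1). RACE on y (W-W).
Steps 7,8: A(r=y,w=y) vs B(r=x,w=x). No conflict.
First conflict at steps 1,2.

Answer: yes 1 2 x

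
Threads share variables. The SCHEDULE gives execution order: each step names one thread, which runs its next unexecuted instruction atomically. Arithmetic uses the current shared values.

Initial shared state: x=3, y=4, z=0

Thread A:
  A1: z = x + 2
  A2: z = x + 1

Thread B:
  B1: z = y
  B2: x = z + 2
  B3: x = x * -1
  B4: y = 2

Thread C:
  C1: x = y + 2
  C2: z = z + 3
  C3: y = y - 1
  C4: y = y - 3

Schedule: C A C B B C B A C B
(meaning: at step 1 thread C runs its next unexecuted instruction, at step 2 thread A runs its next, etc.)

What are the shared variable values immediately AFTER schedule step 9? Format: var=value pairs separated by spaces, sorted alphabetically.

Answer: x=-6 y=0 z=-5

Derivation:
Step 1: thread C executes C1 (x = y + 2). Shared: x=6 y=4 z=0. PCs: A@0 B@0 C@1
Step 2: thread A executes A1 (z = x + 2). Shared: x=6 y=4 z=8. PCs: A@1 B@0 C@1
Step 3: thread C executes C2 (z = z + 3). Shared: x=6 y=4 z=11. PCs: A@1 B@0 C@2
Step 4: thread B executes B1 (z = y). Shared: x=6 y=4 z=4. PCs: A@1 B@1 C@2
Step 5: thread B executes B2 (x = z + 2). Shared: x=6 y=4 z=4. PCs: A@1 B@2 C@2
Step 6: thread C executes C3 (y = y - 1). Shared: x=6 y=3 z=4. PCs: A@1 B@2 C@3
Step 7: thread B executes B3 (x = x * -1). Shared: x=-6 y=3 z=4. PCs: A@1 B@3 C@3
Step 8: thread A executes A2 (z = x + 1). Shared: x=-6 y=3 z=-5. PCs: A@2 B@3 C@3
Step 9: thread C executes C4 (y = y - 3). Shared: x=-6 y=0 z=-5. PCs: A@2 B@3 C@4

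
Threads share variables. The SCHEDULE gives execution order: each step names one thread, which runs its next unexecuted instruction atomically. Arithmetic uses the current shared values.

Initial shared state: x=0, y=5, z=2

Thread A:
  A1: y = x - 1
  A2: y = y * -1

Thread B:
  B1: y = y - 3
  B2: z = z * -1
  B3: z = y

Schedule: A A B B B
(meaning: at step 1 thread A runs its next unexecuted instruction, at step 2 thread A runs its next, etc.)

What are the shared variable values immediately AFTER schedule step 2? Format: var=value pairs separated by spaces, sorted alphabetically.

Answer: x=0 y=1 z=2

Derivation:
Step 1: thread A executes A1 (y = x - 1). Shared: x=0 y=-1 z=2. PCs: A@1 B@0
Step 2: thread A executes A2 (y = y * -1). Shared: x=0 y=1 z=2. PCs: A@2 B@0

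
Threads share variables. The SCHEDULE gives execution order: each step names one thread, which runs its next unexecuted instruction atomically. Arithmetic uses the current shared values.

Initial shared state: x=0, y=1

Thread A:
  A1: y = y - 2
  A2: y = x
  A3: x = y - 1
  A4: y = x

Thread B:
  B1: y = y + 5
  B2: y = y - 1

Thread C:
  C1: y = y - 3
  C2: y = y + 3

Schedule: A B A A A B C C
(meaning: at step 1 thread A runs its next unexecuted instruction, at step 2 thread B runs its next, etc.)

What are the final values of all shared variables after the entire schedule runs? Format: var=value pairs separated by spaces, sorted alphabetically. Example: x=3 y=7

Answer: x=-1 y=-2

Derivation:
Step 1: thread A executes A1 (y = y - 2). Shared: x=0 y=-1. PCs: A@1 B@0 C@0
Step 2: thread B executes B1 (y = y + 5). Shared: x=0 y=4. PCs: A@1 B@1 C@0
Step 3: thread A executes A2 (y = x). Shared: x=0 y=0. PCs: A@2 B@1 C@0
Step 4: thread A executes A3 (x = y - 1). Shared: x=-1 y=0. PCs: A@3 B@1 C@0
Step 5: thread A executes A4 (y = x). Shared: x=-1 y=-1. PCs: A@4 B@1 C@0
Step 6: thread B executes B2 (y = y - 1). Shared: x=-1 y=-2. PCs: A@4 B@2 C@0
Step 7: thread C executes C1 (y = y - 3). Shared: x=-1 y=-5. PCs: A@4 B@2 C@1
Step 8: thread C executes C2 (y = y + 3). Shared: x=-1 y=-2. PCs: A@4 B@2 C@2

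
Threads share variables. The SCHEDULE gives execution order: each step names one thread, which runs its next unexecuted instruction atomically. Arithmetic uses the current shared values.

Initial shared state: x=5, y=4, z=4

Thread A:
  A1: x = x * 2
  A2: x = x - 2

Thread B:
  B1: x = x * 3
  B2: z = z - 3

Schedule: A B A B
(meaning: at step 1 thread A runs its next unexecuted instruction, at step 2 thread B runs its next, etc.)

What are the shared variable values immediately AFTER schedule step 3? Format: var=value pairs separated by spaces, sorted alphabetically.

Step 1: thread A executes A1 (x = x * 2). Shared: x=10 y=4 z=4. PCs: A@1 B@0
Step 2: thread B executes B1 (x = x * 3). Shared: x=30 y=4 z=4. PCs: A@1 B@1
Step 3: thread A executes A2 (x = x - 2). Shared: x=28 y=4 z=4. PCs: A@2 B@1

Answer: x=28 y=4 z=4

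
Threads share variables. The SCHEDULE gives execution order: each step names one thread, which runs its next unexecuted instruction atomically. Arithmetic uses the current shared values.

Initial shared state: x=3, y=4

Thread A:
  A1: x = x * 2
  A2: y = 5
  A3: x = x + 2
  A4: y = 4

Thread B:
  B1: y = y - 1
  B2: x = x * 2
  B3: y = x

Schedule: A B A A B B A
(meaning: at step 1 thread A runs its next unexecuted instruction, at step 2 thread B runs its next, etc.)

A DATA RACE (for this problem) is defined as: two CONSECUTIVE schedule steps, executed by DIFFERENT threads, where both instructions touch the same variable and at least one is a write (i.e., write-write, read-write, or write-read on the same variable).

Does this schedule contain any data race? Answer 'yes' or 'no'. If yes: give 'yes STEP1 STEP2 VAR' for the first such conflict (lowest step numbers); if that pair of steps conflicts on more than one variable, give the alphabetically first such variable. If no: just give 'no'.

Steps 1,2: A(r=x,w=x) vs B(r=y,w=y). No conflict.
Steps 2,3: B(y = y - 1) vs A(y = 5). RACE on y (W-W).
Steps 3,4: same thread (A). No race.
Steps 4,5: A(x = x + 2) vs B(x = x * 2). RACE on x (W-W).
Steps 5,6: same thread (B). No race.
Steps 6,7: B(y = x) vs A(y = 4). RACE on y (W-W).
First conflict at steps 2,3.

Answer: yes 2 3 y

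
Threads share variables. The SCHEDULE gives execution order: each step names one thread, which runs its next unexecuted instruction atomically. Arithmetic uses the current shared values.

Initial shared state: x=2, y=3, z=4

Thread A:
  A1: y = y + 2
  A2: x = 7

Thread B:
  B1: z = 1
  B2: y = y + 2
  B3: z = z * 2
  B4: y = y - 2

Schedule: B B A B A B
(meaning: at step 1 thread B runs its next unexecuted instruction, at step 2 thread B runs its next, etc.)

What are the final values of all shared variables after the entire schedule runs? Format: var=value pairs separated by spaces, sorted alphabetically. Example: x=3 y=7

Answer: x=7 y=5 z=2

Derivation:
Step 1: thread B executes B1 (z = 1). Shared: x=2 y=3 z=1. PCs: A@0 B@1
Step 2: thread B executes B2 (y = y + 2). Shared: x=2 y=5 z=1. PCs: A@0 B@2
Step 3: thread A executes A1 (y = y + 2). Shared: x=2 y=7 z=1. PCs: A@1 B@2
Step 4: thread B executes B3 (z = z * 2). Shared: x=2 y=7 z=2. PCs: A@1 B@3
Step 5: thread A executes A2 (x = 7). Shared: x=7 y=7 z=2. PCs: A@2 B@3
Step 6: thread B executes B4 (y = y - 2). Shared: x=7 y=5 z=2. PCs: A@2 B@4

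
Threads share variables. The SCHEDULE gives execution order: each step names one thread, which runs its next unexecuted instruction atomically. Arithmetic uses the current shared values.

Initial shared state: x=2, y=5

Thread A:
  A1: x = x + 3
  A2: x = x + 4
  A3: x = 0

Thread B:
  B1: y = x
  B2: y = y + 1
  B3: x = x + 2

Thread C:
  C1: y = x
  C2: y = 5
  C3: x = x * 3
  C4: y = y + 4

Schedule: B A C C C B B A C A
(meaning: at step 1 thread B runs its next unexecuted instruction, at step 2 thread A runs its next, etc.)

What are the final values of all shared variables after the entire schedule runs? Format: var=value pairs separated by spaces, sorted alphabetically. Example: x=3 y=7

Step 1: thread B executes B1 (y = x). Shared: x=2 y=2. PCs: A@0 B@1 C@0
Step 2: thread A executes A1 (x = x + 3). Shared: x=5 y=2. PCs: A@1 B@1 C@0
Step 3: thread C executes C1 (y = x). Shared: x=5 y=5. PCs: A@1 B@1 C@1
Step 4: thread C executes C2 (y = 5). Shared: x=5 y=5. PCs: A@1 B@1 C@2
Step 5: thread C executes C3 (x = x * 3). Shared: x=15 y=5. PCs: A@1 B@1 C@3
Step 6: thread B executes B2 (y = y + 1). Shared: x=15 y=6. PCs: A@1 B@2 C@3
Step 7: thread B executes B3 (x = x + 2). Shared: x=17 y=6. PCs: A@1 B@3 C@3
Step 8: thread A executes A2 (x = x + 4). Shared: x=21 y=6. PCs: A@2 B@3 C@3
Step 9: thread C executes C4 (y = y + 4). Shared: x=21 y=10. PCs: A@2 B@3 C@4
Step 10: thread A executes A3 (x = 0). Shared: x=0 y=10. PCs: A@3 B@3 C@4

Answer: x=0 y=10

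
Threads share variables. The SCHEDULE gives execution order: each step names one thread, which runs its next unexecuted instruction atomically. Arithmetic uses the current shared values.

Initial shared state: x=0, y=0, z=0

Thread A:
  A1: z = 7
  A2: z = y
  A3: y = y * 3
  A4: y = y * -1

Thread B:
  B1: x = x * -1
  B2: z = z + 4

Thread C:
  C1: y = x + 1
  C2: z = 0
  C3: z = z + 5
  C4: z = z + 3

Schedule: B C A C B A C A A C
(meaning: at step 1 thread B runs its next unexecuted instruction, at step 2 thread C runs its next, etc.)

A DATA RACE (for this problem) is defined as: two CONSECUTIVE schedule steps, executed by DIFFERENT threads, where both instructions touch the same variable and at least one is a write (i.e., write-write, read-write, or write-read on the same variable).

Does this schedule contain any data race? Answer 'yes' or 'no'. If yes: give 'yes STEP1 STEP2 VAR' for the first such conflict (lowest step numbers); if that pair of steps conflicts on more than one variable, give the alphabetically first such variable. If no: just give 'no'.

Steps 1,2: B(x = x * -1) vs C(y = x + 1). RACE on x (W-R).
Steps 2,3: C(r=x,w=y) vs A(r=-,w=z). No conflict.
Steps 3,4: A(z = 7) vs C(z = 0). RACE on z (W-W).
Steps 4,5: C(z = 0) vs B(z = z + 4). RACE on z (W-W).
Steps 5,6: B(z = z + 4) vs A(z = y). RACE on z (W-W).
Steps 6,7: A(z = y) vs C(z = z + 5). RACE on z (W-W).
Steps 7,8: C(r=z,w=z) vs A(r=y,w=y). No conflict.
Steps 8,9: same thread (A). No race.
Steps 9,10: A(r=y,w=y) vs C(r=z,w=z). No conflict.
First conflict at steps 1,2.

Answer: yes 1 2 x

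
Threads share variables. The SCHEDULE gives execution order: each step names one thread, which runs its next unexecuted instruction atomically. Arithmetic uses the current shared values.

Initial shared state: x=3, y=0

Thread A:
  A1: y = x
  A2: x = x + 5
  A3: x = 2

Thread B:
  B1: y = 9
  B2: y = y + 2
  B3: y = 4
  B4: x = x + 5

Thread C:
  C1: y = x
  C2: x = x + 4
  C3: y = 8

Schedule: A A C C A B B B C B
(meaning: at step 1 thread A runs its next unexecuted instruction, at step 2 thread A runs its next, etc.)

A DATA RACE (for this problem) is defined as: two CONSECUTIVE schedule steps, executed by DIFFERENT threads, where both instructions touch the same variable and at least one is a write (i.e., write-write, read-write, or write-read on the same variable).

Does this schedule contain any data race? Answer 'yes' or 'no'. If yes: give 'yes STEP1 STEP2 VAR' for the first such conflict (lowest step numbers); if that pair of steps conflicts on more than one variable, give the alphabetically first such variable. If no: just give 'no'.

Steps 1,2: same thread (A). No race.
Steps 2,3: A(x = x + 5) vs C(y = x). RACE on x (W-R).
Steps 3,4: same thread (C). No race.
Steps 4,5: C(x = x + 4) vs A(x = 2). RACE on x (W-W).
Steps 5,6: A(r=-,w=x) vs B(r=-,w=y). No conflict.
Steps 6,7: same thread (B). No race.
Steps 7,8: same thread (B). No race.
Steps 8,9: B(y = 4) vs C(y = 8). RACE on y (W-W).
Steps 9,10: C(r=-,w=y) vs B(r=x,w=x). No conflict.
First conflict at steps 2,3.

Answer: yes 2 3 x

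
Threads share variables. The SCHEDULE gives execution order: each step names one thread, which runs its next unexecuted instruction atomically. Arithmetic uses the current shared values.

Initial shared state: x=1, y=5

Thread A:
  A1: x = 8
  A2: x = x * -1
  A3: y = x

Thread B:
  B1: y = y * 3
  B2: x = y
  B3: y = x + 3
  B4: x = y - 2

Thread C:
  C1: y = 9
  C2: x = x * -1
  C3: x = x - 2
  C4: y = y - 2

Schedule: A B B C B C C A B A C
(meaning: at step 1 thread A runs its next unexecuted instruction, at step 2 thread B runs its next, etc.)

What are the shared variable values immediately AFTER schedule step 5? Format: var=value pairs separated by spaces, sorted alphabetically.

Step 1: thread A executes A1 (x = 8). Shared: x=8 y=5. PCs: A@1 B@0 C@0
Step 2: thread B executes B1 (y = y * 3). Shared: x=8 y=15. PCs: A@1 B@1 C@0
Step 3: thread B executes B2 (x = y). Shared: x=15 y=15. PCs: A@1 B@2 C@0
Step 4: thread C executes C1 (y = 9). Shared: x=15 y=9. PCs: A@1 B@2 C@1
Step 5: thread B executes B3 (y = x + 3). Shared: x=15 y=18. PCs: A@1 B@3 C@1

Answer: x=15 y=18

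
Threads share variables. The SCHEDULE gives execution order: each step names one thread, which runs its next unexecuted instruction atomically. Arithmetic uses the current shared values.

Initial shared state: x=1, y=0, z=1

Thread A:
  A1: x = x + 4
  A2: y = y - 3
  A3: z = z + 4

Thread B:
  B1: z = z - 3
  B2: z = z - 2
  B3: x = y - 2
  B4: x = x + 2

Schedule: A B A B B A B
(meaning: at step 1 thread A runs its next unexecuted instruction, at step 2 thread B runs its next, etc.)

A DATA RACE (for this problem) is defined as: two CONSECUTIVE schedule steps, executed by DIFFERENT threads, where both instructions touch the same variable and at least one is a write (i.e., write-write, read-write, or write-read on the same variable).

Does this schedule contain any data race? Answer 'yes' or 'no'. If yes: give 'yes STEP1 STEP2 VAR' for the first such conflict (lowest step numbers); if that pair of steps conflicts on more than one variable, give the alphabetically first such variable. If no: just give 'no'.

Steps 1,2: A(r=x,w=x) vs B(r=z,w=z). No conflict.
Steps 2,3: B(r=z,w=z) vs A(r=y,w=y). No conflict.
Steps 3,4: A(r=y,w=y) vs B(r=z,w=z). No conflict.
Steps 4,5: same thread (B). No race.
Steps 5,6: B(r=y,w=x) vs A(r=z,w=z). No conflict.
Steps 6,7: A(r=z,w=z) vs B(r=x,w=x). No conflict.

Answer: no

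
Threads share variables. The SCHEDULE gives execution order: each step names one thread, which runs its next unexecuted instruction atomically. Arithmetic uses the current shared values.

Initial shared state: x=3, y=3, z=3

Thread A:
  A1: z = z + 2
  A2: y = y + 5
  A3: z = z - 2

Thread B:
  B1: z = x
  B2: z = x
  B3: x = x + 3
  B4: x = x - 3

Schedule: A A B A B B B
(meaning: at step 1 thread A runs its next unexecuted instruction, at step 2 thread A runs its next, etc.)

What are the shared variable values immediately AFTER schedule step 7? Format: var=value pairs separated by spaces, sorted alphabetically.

Answer: x=3 y=8 z=3

Derivation:
Step 1: thread A executes A1 (z = z + 2). Shared: x=3 y=3 z=5. PCs: A@1 B@0
Step 2: thread A executes A2 (y = y + 5). Shared: x=3 y=8 z=5. PCs: A@2 B@0
Step 3: thread B executes B1 (z = x). Shared: x=3 y=8 z=3. PCs: A@2 B@1
Step 4: thread A executes A3 (z = z - 2). Shared: x=3 y=8 z=1. PCs: A@3 B@1
Step 5: thread B executes B2 (z = x). Shared: x=3 y=8 z=3. PCs: A@3 B@2
Step 6: thread B executes B3 (x = x + 3). Shared: x=6 y=8 z=3. PCs: A@3 B@3
Step 7: thread B executes B4 (x = x - 3). Shared: x=3 y=8 z=3. PCs: A@3 B@4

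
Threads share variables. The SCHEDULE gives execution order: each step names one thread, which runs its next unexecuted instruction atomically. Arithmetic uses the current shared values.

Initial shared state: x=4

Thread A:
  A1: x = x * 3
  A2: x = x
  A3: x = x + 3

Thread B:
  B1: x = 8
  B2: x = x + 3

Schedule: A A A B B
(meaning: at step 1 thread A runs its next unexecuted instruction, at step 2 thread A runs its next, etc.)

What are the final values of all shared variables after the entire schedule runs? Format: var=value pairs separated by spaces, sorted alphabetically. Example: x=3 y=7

Answer: x=11

Derivation:
Step 1: thread A executes A1 (x = x * 3). Shared: x=12. PCs: A@1 B@0
Step 2: thread A executes A2 (x = x). Shared: x=12. PCs: A@2 B@0
Step 3: thread A executes A3 (x = x + 3). Shared: x=15. PCs: A@3 B@0
Step 4: thread B executes B1 (x = 8). Shared: x=8. PCs: A@3 B@1
Step 5: thread B executes B2 (x = x + 3). Shared: x=11. PCs: A@3 B@2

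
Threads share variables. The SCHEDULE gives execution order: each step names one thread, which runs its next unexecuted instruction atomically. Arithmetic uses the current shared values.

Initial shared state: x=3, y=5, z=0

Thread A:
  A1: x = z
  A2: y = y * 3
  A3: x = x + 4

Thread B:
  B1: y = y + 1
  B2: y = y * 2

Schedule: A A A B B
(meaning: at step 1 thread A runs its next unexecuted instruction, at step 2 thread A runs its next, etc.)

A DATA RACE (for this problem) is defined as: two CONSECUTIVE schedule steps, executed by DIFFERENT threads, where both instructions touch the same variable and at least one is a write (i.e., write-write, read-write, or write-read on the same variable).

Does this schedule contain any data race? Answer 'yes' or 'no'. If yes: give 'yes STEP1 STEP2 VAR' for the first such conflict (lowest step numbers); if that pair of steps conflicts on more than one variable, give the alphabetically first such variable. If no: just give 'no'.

Answer: no

Derivation:
Steps 1,2: same thread (A). No race.
Steps 2,3: same thread (A). No race.
Steps 3,4: A(r=x,w=x) vs B(r=y,w=y). No conflict.
Steps 4,5: same thread (B). No race.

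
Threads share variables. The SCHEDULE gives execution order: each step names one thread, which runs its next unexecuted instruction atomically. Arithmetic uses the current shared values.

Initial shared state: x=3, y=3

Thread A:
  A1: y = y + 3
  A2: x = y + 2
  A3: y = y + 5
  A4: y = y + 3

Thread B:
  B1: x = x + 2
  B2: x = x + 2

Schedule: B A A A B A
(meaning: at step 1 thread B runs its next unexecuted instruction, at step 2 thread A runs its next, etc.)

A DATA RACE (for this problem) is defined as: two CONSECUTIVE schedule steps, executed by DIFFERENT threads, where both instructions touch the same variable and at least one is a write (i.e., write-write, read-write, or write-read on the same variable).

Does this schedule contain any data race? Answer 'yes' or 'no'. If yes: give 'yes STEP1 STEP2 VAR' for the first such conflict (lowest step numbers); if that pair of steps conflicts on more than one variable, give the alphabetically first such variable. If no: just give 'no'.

Answer: no

Derivation:
Steps 1,2: B(r=x,w=x) vs A(r=y,w=y). No conflict.
Steps 2,3: same thread (A). No race.
Steps 3,4: same thread (A). No race.
Steps 4,5: A(r=y,w=y) vs B(r=x,w=x). No conflict.
Steps 5,6: B(r=x,w=x) vs A(r=y,w=y). No conflict.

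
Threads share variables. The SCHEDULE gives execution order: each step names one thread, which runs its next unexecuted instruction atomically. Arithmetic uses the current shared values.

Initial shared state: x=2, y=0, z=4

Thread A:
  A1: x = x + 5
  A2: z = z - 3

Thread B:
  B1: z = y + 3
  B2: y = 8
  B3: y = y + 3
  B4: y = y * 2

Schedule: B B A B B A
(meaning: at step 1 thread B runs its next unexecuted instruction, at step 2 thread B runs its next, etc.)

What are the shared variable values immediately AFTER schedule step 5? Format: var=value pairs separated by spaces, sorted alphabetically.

Answer: x=7 y=22 z=3

Derivation:
Step 1: thread B executes B1 (z = y + 3). Shared: x=2 y=0 z=3. PCs: A@0 B@1
Step 2: thread B executes B2 (y = 8). Shared: x=2 y=8 z=3. PCs: A@0 B@2
Step 3: thread A executes A1 (x = x + 5). Shared: x=7 y=8 z=3. PCs: A@1 B@2
Step 4: thread B executes B3 (y = y + 3). Shared: x=7 y=11 z=3. PCs: A@1 B@3
Step 5: thread B executes B4 (y = y * 2). Shared: x=7 y=22 z=3. PCs: A@1 B@4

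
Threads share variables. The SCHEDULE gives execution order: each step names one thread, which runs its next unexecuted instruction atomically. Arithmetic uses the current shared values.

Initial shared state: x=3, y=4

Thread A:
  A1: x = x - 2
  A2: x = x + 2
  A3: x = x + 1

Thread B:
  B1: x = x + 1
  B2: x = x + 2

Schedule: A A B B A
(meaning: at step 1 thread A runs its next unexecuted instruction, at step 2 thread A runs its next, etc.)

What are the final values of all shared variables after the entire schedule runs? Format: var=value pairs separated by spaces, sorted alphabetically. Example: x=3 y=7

Answer: x=7 y=4

Derivation:
Step 1: thread A executes A1 (x = x - 2). Shared: x=1 y=4. PCs: A@1 B@0
Step 2: thread A executes A2 (x = x + 2). Shared: x=3 y=4. PCs: A@2 B@0
Step 3: thread B executes B1 (x = x + 1). Shared: x=4 y=4. PCs: A@2 B@1
Step 4: thread B executes B2 (x = x + 2). Shared: x=6 y=4. PCs: A@2 B@2
Step 5: thread A executes A3 (x = x + 1). Shared: x=7 y=4. PCs: A@3 B@2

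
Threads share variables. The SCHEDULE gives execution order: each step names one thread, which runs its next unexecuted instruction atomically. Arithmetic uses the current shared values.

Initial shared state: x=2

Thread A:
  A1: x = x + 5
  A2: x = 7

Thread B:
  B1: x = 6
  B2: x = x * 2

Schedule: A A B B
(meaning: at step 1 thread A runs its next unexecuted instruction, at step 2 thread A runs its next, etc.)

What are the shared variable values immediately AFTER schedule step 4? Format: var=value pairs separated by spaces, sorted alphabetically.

Step 1: thread A executes A1 (x = x + 5). Shared: x=7. PCs: A@1 B@0
Step 2: thread A executes A2 (x = 7). Shared: x=7. PCs: A@2 B@0
Step 3: thread B executes B1 (x = 6). Shared: x=6. PCs: A@2 B@1
Step 4: thread B executes B2 (x = x * 2). Shared: x=12. PCs: A@2 B@2

Answer: x=12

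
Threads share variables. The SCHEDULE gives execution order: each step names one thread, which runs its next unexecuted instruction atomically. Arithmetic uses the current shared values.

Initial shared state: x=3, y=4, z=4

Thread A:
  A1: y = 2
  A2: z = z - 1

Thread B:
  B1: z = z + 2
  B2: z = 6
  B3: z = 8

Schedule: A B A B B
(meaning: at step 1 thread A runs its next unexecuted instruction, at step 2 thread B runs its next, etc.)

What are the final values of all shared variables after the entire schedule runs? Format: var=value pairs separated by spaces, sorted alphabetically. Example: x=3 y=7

Step 1: thread A executes A1 (y = 2). Shared: x=3 y=2 z=4. PCs: A@1 B@0
Step 2: thread B executes B1 (z = z + 2). Shared: x=3 y=2 z=6. PCs: A@1 B@1
Step 3: thread A executes A2 (z = z - 1). Shared: x=3 y=2 z=5. PCs: A@2 B@1
Step 4: thread B executes B2 (z = 6). Shared: x=3 y=2 z=6. PCs: A@2 B@2
Step 5: thread B executes B3 (z = 8). Shared: x=3 y=2 z=8. PCs: A@2 B@3

Answer: x=3 y=2 z=8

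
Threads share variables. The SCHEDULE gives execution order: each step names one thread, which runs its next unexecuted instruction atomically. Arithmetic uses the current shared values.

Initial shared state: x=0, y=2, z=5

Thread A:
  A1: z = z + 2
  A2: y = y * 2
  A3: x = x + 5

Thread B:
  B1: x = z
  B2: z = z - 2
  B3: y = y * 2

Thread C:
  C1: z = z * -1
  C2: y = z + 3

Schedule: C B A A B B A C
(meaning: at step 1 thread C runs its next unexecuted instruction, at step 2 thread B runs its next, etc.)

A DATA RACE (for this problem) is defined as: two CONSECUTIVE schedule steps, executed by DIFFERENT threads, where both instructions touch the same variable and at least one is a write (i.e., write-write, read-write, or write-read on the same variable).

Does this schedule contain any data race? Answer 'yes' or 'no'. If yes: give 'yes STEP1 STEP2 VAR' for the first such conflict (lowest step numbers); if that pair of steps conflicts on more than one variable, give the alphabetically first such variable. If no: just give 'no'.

Answer: yes 1 2 z

Derivation:
Steps 1,2: C(z = z * -1) vs B(x = z). RACE on z (W-R).
Steps 2,3: B(x = z) vs A(z = z + 2). RACE on z (R-W).
Steps 3,4: same thread (A). No race.
Steps 4,5: A(r=y,w=y) vs B(r=z,w=z). No conflict.
Steps 5,6: same thread (B). No race.
Steps 6,7: B(r=y,w=y) vs A(r=x,w=x). No conflict.
Steps 7,8: A(r=x,w=x) vs C(r=z,w=y). No conflict.
First conflict at steps 1,2.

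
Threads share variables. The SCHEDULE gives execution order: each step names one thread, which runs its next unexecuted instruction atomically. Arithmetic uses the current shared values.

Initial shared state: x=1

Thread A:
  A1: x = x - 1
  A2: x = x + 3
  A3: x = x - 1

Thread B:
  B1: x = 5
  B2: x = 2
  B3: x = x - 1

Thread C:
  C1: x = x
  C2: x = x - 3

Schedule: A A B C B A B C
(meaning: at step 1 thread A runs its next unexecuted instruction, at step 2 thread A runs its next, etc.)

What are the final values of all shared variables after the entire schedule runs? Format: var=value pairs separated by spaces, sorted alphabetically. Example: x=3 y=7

Answer: x=-3

Derivation:
Step 1: thread A executes A1 (x = x - 1). Shared: x=0. PCs: A@1 B@0 C@0
Step 2: thread A executes A2 (x = x + 3). Shared: x=3. PCs: A@2 B@0 C@0
Step 3: thread B executes B1 (x = 5). Shared: x=5. PCs: A@2 B@1 C@0
Step 4: thread C executes C1 (x = x). Shared: x=5. PCs: A@2 B@1 C@1
Step 5: thread B executes B2 (x = 2). Shared: x=2. PCs: A@2 B@2 C@1
Step 6: thread A executes A3 (x = x - 1). Shared: x=1. PCs: A@3 B@2 C@1
Step 7: thread B executes B3 (x = x - 1). Shared: x=0. PCs: A@3 B@3 C@1
Step 8: thread C executes C2 (x = x - 3). Shared: x=-3. PCs: A@3 B@3 C@2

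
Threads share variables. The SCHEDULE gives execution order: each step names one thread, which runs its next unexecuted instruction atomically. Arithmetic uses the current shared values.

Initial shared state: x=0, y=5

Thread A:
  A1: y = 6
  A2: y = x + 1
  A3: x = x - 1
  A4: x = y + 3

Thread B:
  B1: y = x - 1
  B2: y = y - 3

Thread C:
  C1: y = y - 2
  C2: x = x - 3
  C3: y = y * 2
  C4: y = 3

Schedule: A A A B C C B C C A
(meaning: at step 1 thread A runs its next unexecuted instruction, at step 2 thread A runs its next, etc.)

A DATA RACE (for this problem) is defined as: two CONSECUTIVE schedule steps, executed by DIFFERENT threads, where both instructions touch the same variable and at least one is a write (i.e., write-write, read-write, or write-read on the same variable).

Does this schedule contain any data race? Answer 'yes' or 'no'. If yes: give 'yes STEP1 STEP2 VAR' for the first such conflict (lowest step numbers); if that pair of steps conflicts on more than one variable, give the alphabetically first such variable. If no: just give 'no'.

Answer: yes 3 4 x

Derivation:
Steps 1,2: same thread (A). No race.
Steps 2,3: same thread (A). No race.
Steps 3,4: A(x = x - 1) vs B(y = x - 1). RACE on x (W-R).
Steps 4,5: B(y = x - 1) vs C(y = y - 2). RACE on y (W-W).
Steps 5,6: same thread (C). No race.
Steps 6,7: C(r=x,w=x) vs B(r=y,w=y). No conflict.
Steps 7,8: B(y = y - 3) vs C(y = y * 2). RACE on y (W-W).
Steps 8,9: same thread (C). No race.
Steps 9,10: C(y = 3) vs A(x = y + 3). RACE on y (W-R).
First conflict at steps 3,4.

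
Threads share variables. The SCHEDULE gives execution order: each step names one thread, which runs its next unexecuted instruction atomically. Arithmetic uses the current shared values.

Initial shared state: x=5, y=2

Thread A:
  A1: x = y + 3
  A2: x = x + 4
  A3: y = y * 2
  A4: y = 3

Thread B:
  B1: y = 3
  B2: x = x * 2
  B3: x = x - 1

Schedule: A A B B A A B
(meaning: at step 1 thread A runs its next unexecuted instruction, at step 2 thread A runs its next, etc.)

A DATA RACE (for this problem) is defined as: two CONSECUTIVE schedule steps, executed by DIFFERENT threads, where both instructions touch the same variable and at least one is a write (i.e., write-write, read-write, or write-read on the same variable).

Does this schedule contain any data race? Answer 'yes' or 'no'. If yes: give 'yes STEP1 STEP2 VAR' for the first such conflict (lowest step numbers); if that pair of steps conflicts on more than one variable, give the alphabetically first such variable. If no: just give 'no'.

Answer: no

Derivation:
Steps 1,2: same thread (A). No race.
Steps 2,3: A(r=x,w=x) vs B(r=-,w=y). No conflict.
Steps 3,4: same thread (B). No race.
Steps 4,5: B(r=x,w=x) vs A(r=y,w=y). No conflict.
Steps 5,6: same thread (A). No race.
Steps 6,7: A(r=-,w=y) vs B(r=x,w=x). No conflict.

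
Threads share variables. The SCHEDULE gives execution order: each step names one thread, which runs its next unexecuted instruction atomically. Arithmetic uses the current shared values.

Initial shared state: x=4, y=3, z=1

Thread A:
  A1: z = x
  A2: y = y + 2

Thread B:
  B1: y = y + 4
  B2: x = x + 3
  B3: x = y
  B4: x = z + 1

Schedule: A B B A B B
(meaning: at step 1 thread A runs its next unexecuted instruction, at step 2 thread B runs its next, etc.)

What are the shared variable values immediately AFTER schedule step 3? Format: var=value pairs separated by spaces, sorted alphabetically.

Step 1: thread A executes A1 (z = x). Shared: x=4 y=3 z=4. PCs: A@1 B@0
Step 2: thread B executes B1 (y = y + 4). Shared: x=4 y=7 z=4. PCs: A@1 B@1
Step 3: thread B executes B2 (x = x + 3). Shared: x=7 y=7 z=4. PCs: A@1 B@2

Answer: x=7 y=7 z=4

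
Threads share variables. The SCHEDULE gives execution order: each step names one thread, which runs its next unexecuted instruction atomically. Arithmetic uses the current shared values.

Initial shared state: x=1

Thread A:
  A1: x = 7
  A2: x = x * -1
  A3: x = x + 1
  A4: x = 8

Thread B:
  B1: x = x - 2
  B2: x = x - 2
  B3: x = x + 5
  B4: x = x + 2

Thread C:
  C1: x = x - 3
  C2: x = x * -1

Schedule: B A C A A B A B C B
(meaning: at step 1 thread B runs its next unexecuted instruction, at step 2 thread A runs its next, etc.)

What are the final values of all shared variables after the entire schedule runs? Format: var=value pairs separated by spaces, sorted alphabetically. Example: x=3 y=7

Answer: x=-11

Derivation:
Step 1: thread B executes B1 (x = x - 2). Shared: x=-1. PCs: A@0 B@1 C@0
Step 2: thread A executes A1 (x = 7). Shared: x=7. PCs: A@1 B@1 C@0
Step 3: thread C executes C1 (x = x - 3). Shared: x=4. PCs: A@1 B@1 C@1
Step 4: thread A executes A2 (x = x * -1). Shared: x=-4. PCs: A@2 B@1 C@1
Step 5: thread A executes A3 (x = x + 1). Shared: x=-3. PCs: A@3 B@1 C@1
Step 6: thread B executes B2 (x = x - 2). Shared: x=-5. PCs: A@3 B@2 C@1
Step 7: thread A executes A4 (x = 8). Shared: x=8. PCs: A@4 B@2 C@1
Step 8: thread B executes B3 (x = x + 5). Shared: x=13. PCs: A@4 B@3 C@1
Step 9: thread C executes C2 (x = x * -1). Shared: x=-13. PCs: A@4 B@3 C@2
Step 10: thread B executes B4 (x = x + 2). Shared: x=-11. PCs: A@4 B@4 C@2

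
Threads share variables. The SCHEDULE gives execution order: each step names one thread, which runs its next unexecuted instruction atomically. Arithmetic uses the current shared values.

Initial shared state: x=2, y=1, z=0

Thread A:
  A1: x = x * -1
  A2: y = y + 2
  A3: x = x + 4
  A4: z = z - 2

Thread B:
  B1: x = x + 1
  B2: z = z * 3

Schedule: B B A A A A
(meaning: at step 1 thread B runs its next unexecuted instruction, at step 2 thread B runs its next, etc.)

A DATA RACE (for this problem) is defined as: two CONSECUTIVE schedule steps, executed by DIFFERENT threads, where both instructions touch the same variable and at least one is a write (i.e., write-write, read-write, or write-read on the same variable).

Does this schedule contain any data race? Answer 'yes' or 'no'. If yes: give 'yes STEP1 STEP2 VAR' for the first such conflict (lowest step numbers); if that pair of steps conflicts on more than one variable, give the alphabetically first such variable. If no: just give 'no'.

Steps 1,2: same thread (B). No race.
Steps 2,3: B(r=z,w=z) vs A(r=x,w=x). No conflict.
Steps 3,4: same thread (A). No race.
Steps 4,5: same thread (A). No race.
Steps 5,6: same thread (A). No race.

Answer: no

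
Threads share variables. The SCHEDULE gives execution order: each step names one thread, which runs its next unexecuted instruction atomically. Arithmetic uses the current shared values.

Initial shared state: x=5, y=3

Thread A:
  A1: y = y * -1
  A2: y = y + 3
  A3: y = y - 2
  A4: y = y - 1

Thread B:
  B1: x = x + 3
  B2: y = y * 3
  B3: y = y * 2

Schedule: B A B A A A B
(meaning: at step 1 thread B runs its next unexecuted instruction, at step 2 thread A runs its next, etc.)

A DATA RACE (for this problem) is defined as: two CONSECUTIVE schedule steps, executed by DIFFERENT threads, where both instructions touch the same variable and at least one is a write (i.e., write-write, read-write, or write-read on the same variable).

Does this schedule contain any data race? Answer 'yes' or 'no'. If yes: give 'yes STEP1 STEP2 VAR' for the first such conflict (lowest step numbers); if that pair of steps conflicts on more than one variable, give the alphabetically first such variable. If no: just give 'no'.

Answer: yes 2 3 y

Derivation:
Steps 1,2: B(r=x,w=x) vs A(r=y,w=y). No conflict.
Steps 2,3: A(y = y * -1) vs B(y = y * 3). RACE on y (W-W).
Steps 3,4: B(y = y * 3) vs A(y = y + 3). RACE on y (W-W).
Steps 4,5: same thread (A). No race.
Steps 5,6: same thread (A). No race.
Steps 6,7: A(y = y - 1) vs B(y = y * 2). RACE on y (W-W).
First conflict at steps 2,3.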